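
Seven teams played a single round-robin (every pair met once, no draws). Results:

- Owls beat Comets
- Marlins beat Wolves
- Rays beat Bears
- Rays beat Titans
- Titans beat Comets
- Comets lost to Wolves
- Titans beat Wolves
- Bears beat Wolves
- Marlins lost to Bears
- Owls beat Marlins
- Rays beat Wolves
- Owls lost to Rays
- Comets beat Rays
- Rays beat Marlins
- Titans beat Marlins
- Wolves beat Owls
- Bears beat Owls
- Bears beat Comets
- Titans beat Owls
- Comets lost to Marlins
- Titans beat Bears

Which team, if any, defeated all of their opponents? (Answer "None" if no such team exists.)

None

Highest win total is Titans with 5 (out of 6 possible).
Titans lost to Rays, so no team went undefeated.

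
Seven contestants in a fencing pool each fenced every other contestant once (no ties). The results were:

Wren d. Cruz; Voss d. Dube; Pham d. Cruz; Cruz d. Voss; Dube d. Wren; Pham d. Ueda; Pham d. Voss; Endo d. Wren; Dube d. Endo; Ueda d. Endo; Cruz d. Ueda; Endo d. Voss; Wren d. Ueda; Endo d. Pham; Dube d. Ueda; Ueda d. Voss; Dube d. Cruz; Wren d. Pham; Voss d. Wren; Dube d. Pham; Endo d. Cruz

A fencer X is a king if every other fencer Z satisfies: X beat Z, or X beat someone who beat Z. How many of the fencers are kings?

5

Wren cannot reach Dube in two steps.
Pham reaches everyone (king).
Endo reaches everyone (king).
Cruz cannot reach Pham in two steps.
Voss reaches everyone (king).
Ueda reaches everyone (king).
Dube reaches everyone (king).
Kings: Pham, Endo, Voss, Ueda, Dube — 5.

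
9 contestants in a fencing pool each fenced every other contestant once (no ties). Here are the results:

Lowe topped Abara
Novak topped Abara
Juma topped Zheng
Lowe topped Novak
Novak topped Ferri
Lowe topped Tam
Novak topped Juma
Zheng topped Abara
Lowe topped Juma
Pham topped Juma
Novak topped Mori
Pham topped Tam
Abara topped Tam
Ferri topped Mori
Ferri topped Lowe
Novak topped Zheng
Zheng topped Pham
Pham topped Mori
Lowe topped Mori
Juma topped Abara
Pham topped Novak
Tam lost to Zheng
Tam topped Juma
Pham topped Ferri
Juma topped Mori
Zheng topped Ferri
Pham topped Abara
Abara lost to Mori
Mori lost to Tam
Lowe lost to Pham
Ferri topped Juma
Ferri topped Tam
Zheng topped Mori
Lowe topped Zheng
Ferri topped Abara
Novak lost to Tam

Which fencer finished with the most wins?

Pham

Win totals: Tam 3, Zheng 5, Novak 5, Abara 1, Mori 1, Ferri 5, Pham 7, Lowe 6, Juma 3.
Pham leads with 7 wins (next highest: 6).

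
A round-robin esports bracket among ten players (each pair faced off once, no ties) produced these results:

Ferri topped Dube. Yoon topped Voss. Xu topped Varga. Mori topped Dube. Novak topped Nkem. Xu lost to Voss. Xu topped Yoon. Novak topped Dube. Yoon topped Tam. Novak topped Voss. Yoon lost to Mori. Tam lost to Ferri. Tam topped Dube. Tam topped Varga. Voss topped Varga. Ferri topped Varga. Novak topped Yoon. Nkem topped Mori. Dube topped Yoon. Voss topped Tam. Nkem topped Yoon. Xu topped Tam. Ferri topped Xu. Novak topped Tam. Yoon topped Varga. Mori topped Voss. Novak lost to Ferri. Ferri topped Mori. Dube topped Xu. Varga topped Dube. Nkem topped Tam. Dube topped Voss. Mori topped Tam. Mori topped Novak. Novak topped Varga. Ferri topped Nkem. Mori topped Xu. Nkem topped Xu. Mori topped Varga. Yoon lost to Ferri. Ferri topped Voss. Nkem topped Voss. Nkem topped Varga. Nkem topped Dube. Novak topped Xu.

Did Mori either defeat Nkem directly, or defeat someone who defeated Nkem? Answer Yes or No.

Yes

Mori did not beat Nkem directly.
Mori beat Yoon, Voss, Tam, Dube, Varga, Xu, Novak. Of those, Novak beat Nkem.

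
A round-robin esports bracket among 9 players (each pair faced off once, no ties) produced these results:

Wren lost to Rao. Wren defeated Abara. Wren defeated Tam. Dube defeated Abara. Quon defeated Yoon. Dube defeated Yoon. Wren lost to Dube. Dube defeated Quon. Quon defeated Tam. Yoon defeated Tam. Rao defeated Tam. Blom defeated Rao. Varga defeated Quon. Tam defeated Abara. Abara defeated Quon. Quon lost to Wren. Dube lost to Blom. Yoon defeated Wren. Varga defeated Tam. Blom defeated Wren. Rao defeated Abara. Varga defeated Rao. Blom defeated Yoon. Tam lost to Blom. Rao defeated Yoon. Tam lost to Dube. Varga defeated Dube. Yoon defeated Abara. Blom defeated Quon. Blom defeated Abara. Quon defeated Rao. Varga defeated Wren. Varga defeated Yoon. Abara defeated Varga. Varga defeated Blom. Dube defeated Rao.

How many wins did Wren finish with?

3

Wren's results: beat Abara, Tam, Quon; lost to Blom, Yoon, Dube, Rao, Varga.
That is 3 wins.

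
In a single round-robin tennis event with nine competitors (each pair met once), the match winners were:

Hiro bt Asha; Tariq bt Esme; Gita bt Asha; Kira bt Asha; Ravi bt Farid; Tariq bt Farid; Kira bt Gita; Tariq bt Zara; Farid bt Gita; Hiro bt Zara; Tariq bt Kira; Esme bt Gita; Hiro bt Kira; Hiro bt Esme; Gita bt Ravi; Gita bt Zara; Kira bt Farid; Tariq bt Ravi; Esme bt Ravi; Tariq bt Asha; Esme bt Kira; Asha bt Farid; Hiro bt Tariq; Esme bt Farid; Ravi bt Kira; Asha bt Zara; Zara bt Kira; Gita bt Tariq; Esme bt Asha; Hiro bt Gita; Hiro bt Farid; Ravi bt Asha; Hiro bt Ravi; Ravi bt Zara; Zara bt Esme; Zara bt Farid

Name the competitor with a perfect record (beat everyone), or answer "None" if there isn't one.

Hiro

Hiro has 8 wins out of 8 opponents — a perfect record.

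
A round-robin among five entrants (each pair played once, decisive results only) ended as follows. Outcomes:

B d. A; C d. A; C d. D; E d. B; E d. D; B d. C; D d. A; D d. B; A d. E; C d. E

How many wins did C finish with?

3

C's results: beat A, D, E; lost to B.
That is 3 wins.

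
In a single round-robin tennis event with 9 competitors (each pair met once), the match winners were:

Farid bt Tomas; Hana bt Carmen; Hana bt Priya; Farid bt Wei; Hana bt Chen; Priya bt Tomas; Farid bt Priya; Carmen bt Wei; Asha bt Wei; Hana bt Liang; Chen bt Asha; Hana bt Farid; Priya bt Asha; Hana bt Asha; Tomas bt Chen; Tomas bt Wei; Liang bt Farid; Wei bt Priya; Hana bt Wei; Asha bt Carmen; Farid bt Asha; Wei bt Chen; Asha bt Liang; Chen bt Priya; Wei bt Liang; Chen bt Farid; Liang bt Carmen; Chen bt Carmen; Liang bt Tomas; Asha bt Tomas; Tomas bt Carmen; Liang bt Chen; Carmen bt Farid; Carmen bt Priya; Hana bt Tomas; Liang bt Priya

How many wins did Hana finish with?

Hana's results: beat Carmen, Tomas, Asha, Liang, Farid, Wei, Priya, Chen; lost to no one.
That is 8 wins.

8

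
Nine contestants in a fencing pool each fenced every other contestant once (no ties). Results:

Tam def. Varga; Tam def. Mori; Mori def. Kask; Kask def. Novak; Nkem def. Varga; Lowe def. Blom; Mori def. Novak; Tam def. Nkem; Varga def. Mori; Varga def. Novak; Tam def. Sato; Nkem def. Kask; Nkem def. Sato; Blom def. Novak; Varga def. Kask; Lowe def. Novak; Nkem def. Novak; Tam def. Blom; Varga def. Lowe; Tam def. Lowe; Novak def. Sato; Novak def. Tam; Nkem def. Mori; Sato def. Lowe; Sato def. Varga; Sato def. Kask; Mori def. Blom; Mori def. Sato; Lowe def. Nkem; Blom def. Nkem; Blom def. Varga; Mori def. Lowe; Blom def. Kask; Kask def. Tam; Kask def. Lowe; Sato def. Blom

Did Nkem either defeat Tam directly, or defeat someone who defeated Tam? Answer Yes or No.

Nkem did not beat Tam directly.
Nkem beat Varga, Kask, Sato, Novak, Mori. Of those, Kask beat Tam.

Yes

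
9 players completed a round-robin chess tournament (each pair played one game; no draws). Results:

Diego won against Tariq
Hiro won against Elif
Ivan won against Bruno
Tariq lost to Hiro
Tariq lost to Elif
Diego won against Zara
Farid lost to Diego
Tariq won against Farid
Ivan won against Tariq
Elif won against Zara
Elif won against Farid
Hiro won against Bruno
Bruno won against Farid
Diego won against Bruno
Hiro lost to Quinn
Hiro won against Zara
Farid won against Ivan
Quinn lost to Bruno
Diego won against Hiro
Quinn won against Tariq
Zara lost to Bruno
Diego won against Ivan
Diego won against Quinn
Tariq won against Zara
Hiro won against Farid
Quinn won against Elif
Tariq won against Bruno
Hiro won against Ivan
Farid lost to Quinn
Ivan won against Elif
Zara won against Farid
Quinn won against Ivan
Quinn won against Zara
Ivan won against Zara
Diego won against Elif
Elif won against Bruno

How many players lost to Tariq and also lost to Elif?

Tariq beat: Zara, Farid, Bruno.
Elif beat: Zara, Farid, Tariq, Bruno.
Both beat: Zara, Farid, Bruno — 3.

3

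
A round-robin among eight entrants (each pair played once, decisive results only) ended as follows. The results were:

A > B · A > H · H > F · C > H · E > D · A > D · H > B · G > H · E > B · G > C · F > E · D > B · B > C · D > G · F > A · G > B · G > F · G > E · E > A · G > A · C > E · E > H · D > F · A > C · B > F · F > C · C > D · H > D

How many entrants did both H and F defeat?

0

H beat: B, D, F.
F beat: A, C, E.
No one was beaten by both.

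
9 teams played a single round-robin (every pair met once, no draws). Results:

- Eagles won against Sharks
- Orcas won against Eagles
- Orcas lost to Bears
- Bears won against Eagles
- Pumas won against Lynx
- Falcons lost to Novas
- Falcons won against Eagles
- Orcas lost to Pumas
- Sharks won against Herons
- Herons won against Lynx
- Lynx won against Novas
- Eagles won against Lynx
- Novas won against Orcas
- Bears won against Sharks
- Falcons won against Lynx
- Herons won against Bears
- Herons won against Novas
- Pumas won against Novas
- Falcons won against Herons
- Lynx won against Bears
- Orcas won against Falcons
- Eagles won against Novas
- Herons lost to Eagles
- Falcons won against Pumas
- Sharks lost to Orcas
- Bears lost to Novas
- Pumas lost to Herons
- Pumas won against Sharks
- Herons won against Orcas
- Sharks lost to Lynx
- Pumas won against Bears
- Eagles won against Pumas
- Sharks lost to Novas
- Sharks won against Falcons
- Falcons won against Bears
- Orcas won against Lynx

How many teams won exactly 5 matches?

4

Win totals: Pumas 5, Lynx 3, Orcas 4, Bears 3, Falcons 5, Sharks 2, Herons 5, Eagles 5, Novas 4.
Exactly 5: Pumas, Falcons, Herons, Eagles — 4 teams.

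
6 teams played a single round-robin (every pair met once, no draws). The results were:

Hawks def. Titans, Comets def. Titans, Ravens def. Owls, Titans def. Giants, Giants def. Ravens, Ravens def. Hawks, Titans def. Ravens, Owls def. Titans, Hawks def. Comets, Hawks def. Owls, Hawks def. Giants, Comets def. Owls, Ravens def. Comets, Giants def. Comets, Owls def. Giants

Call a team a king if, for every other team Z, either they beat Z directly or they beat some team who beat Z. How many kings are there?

Ravens reaches everyone (king).
Owls cannot reach Hawks in two steps.
Hawks reaches everyone (king).
Comets cannot reach Hawks in two steps.
Titans reaches everyone (king).
Giants reaches everyone (king).
Kings: Ravens, Hawks, Titans, Giants — 4.

4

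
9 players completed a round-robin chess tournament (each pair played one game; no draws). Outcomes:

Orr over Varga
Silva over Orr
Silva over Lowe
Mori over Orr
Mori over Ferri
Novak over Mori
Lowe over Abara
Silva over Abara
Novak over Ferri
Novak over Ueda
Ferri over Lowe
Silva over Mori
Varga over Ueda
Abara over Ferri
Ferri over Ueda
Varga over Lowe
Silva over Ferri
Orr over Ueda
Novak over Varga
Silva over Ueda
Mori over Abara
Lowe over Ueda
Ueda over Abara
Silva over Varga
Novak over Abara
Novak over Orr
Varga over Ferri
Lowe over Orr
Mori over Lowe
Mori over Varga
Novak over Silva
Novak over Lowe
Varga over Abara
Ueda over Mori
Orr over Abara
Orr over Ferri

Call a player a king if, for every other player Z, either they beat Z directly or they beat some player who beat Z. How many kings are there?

Novak reaches everyone (king).
Abara cannot reach Novak, Silva, Varga, Mori, Orr in two steps.
Lowe cannot reach Novak, Silva in two steps.
Ferri cannot reach Novak, Silva, Varga in two steps.
Ueda cannot reach Novak, Silva in two steps.
Silva cannot reach Novak in two steps.
Varga cannot reach Novak, Silva in two steps.
Mori cannot reach Novak, Silva in two steps.
Orr cannot reach Novak, Silva in two steps.
Kings: Novak — 1.

1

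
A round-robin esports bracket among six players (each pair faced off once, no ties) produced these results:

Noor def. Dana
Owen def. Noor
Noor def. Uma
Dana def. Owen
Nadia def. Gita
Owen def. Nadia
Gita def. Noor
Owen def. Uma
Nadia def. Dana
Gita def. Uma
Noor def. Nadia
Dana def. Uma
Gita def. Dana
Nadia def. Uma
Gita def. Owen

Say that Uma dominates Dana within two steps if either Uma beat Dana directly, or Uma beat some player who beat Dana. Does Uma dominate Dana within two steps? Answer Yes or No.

Uma did not beat Dana directly.
Uma beat no one, so there is no intermediate player.

No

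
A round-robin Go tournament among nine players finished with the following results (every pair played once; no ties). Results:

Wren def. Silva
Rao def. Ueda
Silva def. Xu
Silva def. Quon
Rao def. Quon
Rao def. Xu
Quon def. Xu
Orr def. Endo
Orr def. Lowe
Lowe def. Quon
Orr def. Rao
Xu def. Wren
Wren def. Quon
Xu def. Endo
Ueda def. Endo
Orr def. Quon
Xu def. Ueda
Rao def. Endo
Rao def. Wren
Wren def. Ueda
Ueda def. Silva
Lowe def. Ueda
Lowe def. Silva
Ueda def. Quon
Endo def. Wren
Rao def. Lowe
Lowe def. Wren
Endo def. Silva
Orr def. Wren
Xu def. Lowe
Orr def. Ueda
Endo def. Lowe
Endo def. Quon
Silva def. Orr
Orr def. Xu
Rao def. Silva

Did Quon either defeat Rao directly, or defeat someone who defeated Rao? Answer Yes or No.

No

Quon did not beat Rao directly.
Quon beat Xu, but each of them lost to Rao. No two-step path.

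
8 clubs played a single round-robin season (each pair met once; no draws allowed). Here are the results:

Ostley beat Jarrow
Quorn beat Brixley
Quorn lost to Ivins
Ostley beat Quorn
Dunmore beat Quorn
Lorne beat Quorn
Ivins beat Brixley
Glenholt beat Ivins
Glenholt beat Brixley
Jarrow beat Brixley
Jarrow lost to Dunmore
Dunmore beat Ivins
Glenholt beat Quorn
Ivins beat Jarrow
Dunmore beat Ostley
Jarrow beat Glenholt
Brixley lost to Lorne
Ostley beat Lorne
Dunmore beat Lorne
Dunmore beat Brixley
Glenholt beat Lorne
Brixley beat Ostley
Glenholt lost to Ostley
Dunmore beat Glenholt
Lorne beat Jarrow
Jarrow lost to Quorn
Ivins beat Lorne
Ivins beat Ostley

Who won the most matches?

Dunmore

Win totals: Glenholt 4, Quorn 2, Dunmore 7, Jarrow 2, Brixley 1, Ivins 5, Lorne 3, Ostley 4.
Dunmore leads with 7 wins (next highest: 5).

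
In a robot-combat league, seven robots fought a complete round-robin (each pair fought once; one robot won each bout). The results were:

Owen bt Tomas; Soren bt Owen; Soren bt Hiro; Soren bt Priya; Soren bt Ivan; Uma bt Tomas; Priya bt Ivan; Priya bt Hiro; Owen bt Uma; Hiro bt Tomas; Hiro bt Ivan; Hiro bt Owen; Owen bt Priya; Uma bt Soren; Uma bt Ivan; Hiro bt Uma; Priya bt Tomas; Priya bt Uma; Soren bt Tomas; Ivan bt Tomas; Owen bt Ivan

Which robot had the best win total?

Win totals: Uma 3, Hiro 4, Owen 4, Priya 4, Tomas 0, Soren 5, Ivan 1.
Soren leads with 5 wins (next highest: 4).

Soren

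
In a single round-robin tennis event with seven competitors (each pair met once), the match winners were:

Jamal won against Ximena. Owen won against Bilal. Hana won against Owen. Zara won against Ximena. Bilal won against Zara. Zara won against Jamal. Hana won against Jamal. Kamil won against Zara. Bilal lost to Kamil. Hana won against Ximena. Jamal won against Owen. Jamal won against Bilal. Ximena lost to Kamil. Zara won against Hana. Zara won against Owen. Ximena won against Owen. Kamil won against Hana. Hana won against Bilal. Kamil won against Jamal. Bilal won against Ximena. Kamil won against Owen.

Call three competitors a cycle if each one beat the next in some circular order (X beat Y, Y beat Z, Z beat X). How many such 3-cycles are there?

Win totals: Kamil 6, Zara 4, Jamal 3, Bilal 2, Hana 4, Ximena 1, Owen 1.
A competitor with w wins dominates both others in C(w,2) triples; summing gives 15 + 6 + 3 + 1 + 6 + 0 + 0 = 31 transitive triples.
Total triples C(7,3) = 35, so cyclic triples = 35 − 31 = 4.

4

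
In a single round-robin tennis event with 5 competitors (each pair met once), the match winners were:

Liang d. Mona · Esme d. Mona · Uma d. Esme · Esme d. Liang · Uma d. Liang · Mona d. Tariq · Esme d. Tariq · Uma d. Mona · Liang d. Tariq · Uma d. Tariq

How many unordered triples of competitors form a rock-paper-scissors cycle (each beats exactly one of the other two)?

0

Of the C(5,3) = 10 triples, the cyclic ones are: none.
That is 0.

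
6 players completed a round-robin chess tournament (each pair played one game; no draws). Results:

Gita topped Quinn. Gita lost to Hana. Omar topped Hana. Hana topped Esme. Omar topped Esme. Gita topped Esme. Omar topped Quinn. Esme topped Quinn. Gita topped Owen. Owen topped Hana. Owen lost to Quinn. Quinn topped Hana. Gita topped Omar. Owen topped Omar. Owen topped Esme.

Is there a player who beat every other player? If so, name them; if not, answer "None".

Highest win total is Gita with 4 (out of 5 possible).
Gita lost to Hana, so no player went undefeated.

None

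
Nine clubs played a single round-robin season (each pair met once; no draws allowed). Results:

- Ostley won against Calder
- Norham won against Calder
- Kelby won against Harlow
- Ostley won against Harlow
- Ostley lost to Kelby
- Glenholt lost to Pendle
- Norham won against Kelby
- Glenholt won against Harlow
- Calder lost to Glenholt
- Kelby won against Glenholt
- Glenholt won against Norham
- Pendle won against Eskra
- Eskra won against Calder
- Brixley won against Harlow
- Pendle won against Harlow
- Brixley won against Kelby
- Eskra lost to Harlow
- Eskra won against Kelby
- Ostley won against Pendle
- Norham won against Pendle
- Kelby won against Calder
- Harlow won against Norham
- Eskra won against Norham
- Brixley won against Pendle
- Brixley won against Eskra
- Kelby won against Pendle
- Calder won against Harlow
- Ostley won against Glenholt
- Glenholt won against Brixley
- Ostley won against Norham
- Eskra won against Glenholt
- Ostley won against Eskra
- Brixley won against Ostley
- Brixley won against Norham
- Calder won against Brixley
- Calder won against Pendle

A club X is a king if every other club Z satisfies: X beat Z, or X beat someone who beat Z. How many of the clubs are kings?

7

Harlow cannot reach Ostley, Brixley in two steps.
Eskra reaches everyone (king).
Kelby reaches everyone (king).
Glenholt reaches everyone (king).
Norham reaches everyone (king).
Calder reaches everyone (king).
Ostley reaches everyone (king).
Brixley reaches everyone (king).
Pendle cannot reach Ostley in two steps.
Kings: Eskra, Kelby, Glenholt, Norham, Calder, Ostley, Brixley — 7.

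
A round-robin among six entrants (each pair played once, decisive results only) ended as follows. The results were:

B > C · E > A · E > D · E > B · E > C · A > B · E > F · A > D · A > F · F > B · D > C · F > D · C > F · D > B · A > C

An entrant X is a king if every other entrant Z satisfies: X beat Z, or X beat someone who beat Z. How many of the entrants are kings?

A cannot reach E in two steps.
B cannot reach A, D, E in two steps.
C cannot reach A, E in two steps.
D cannot reach A, E in two steps.
E reaches everyone (king).
F cannot reach A, E in two steps.
Kings: E — 1.

1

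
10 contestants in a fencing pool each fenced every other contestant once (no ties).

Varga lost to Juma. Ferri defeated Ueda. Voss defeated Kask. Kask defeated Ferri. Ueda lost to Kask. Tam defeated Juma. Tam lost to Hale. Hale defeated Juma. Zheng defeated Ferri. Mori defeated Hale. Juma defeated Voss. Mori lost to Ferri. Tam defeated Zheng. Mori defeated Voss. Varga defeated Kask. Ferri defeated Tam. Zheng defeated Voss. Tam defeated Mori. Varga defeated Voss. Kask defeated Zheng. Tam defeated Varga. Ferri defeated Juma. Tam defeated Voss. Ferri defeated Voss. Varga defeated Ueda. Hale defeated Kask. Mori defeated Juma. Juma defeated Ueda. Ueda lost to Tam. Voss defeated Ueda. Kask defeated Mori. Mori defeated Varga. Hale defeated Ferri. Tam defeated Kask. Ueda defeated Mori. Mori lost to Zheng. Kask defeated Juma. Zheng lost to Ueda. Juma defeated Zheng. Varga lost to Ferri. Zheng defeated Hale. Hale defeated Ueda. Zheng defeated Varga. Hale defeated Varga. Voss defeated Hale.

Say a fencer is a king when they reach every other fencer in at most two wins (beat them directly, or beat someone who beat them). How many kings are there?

Varga cannot reach Tam in two steps.
Zheng reaches everyone (king).
Hale reaches everyone (king).
Voss reaches everyone (king).
Juma cannot reach Tam in two steps.
Mori reaches everyone (king).
Ferri reaches everyone (king).
Kask reaches everyone (king).
Ueda cannot reach Kask, Tam in two steps.
Tam reaches everyone (king).
Kings: Zheng, Hale, Voss, Mori, Ferri, Kask, Tam — 7.

7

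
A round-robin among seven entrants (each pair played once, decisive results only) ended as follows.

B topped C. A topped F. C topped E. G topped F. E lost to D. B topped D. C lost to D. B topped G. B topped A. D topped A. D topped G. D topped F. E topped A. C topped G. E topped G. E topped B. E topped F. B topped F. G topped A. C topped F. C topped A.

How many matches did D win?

5

D's results: beat A, C, E, F, G; lost to B.
That is 5 wins.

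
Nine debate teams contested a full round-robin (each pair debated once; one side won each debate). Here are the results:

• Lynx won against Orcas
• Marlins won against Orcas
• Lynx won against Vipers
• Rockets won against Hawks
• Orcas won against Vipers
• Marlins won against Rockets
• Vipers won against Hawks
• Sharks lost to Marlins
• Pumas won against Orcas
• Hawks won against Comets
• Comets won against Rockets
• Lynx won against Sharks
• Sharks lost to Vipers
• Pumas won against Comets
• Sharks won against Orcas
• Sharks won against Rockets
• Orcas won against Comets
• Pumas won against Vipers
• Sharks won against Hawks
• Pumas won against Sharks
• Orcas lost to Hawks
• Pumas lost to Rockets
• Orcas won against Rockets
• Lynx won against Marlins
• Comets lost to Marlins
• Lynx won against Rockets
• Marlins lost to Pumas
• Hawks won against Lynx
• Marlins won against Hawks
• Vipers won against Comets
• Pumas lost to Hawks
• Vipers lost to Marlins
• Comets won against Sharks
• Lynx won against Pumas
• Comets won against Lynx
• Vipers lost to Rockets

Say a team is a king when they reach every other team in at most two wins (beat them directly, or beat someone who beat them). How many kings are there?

Hawks reaches everyone (king).
Rockets reaches everyone (king).
Pumas reaches everyone (king).
Marlins reaches everyone (king).
Vipers cannot reach Marlins in two steps.
Comets reaches everyone (king).
Lynx reaches everyone (king).
Orcas cannot reach Marlins in two steps.
Sharks cannot reach Marlins in two steps.
Kings: Hawks, Rockets, Pumas, Marlins, Comets, Lynx — 6.

6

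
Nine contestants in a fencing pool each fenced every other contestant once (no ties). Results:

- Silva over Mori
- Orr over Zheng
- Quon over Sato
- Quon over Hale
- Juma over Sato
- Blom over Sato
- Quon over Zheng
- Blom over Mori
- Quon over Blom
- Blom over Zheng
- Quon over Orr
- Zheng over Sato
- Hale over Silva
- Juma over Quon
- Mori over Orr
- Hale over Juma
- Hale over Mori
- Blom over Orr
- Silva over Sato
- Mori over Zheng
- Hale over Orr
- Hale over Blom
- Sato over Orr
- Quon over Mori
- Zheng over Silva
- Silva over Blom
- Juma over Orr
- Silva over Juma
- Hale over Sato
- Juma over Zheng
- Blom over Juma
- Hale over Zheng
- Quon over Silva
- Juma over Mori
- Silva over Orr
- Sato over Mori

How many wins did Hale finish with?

Hale's results: beat Zheng, Blom, Silva, Mori, Juma, Sato, Orr; lost to Quon.
That is 7 wins.

7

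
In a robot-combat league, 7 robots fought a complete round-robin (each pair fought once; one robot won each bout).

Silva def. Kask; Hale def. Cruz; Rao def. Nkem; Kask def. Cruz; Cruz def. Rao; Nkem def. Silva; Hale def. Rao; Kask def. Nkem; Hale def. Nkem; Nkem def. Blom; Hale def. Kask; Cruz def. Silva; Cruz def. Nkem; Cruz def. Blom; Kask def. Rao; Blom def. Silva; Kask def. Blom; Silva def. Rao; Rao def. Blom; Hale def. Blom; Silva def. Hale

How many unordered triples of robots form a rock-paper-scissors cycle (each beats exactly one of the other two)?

Win totals: Blom 1, Rao 2, Cruz 4, Nkem 2, Silva 3, Kask 4, Hale 5.
A robot with w wins dominates both others in C(w,2) triples; summing gives 0 + 1 + 6 + 1 + 3 + 6 + 10 = 27 transitive triples.
Total triples C(7,3) = 35, so cyclic triples = 35 − 27 = 8.

8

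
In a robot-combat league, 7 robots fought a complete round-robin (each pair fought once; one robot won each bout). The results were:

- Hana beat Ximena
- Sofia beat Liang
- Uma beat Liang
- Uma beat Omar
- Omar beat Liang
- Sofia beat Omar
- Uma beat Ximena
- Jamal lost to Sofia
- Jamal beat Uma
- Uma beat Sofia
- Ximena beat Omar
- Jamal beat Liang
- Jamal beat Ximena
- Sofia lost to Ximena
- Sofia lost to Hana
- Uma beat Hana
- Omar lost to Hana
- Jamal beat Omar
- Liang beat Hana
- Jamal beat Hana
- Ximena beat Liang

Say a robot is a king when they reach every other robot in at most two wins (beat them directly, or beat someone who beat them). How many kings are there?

3

Hana cannot reach Uma in two steps.
Liang cannot reach Uma, Jamal in two steps.
Omar cannot reach Ximena, Uma, Jamal, Sofia in two steps.
Ximena cannot reach Uma in two steps.
Uma reaches everyone (king).
Jamal reaches everyone (king).
Sofia reaches everyone (king).
Kings: Uma, Jamal, Sofia — 3.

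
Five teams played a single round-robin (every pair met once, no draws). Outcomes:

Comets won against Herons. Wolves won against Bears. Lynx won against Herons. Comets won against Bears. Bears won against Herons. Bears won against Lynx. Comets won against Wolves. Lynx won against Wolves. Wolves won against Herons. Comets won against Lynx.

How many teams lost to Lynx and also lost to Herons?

0

Lynx beat: Herons, Wolves.
Herons beat: no one.
No one was beaten by both.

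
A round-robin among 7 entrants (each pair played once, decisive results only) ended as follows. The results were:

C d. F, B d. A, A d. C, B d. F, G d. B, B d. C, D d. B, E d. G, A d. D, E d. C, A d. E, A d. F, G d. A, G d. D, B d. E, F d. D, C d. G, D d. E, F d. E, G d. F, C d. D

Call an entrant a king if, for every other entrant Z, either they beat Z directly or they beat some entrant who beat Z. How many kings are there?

A reaches everyone (king).
B reaches everyone (king).
C reaches everyone (king).
D reaches everyone (king).
E reaches everyone (king).
F cannot reach A in two steps.
G reaches everyone (king).
Kings: A, B, C, D, E, G — 6.

6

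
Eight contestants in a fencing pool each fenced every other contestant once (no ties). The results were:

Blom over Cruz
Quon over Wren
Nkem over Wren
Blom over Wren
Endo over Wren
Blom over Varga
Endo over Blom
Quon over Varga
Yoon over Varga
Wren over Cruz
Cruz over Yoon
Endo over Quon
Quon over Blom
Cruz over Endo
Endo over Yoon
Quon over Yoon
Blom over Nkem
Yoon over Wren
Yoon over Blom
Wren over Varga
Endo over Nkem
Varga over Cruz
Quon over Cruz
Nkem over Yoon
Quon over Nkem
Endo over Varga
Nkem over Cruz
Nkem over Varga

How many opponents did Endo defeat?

Endo's results: beat Varga, Nkem, Wren, Quon, Yoon, Blom; lost to Cruz.
That is 6 wins.

6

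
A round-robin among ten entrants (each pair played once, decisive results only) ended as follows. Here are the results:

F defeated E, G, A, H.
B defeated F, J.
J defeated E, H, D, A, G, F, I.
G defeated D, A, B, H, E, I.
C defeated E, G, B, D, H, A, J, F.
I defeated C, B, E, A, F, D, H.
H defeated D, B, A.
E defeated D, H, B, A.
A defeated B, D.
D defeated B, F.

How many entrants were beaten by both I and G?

I beat: A, B, C, D, E, F, H.
G beat: A, B, D, E, H, I.
Both beat: A, B, D, E, H — 5.

5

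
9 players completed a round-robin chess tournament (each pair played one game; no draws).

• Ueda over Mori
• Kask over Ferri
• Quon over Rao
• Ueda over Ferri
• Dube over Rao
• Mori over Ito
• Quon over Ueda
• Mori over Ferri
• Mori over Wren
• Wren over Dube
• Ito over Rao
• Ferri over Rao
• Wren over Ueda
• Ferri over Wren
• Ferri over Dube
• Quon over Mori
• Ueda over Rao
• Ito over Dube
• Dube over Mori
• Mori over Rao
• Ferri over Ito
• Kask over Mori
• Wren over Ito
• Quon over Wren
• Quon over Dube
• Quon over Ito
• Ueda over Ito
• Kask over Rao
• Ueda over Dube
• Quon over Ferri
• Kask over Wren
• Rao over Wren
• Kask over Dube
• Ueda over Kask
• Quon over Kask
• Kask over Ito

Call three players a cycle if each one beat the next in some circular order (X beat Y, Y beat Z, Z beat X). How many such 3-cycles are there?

Win totals: Ueda 6, Kask 6, Quon 8, Mori 4, Ito 2, Dube 2, Wren 3, Rao 1, Ferri 4.
A player with w wins dominates both others in C(w,2) triples; summing gives 15 + 15 + 28 + 6 + 1 + 1 + 3 + 0 + 6 = 75 transitive triples.
Total triples C(9,3) = 84, so cyclic triples = 84 − 75 = 9.

9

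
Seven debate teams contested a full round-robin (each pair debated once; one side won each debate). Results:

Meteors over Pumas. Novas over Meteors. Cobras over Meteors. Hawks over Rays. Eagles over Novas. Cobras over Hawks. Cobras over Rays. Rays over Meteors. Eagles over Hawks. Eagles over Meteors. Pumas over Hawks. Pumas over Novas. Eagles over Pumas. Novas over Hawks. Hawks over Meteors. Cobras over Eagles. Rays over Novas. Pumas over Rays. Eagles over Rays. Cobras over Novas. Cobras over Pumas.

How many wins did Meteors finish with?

1

Meteors' results: beat Pumas; lost to Cobras, Eagles, Novas, Hawks, Rays.
That is 1 win.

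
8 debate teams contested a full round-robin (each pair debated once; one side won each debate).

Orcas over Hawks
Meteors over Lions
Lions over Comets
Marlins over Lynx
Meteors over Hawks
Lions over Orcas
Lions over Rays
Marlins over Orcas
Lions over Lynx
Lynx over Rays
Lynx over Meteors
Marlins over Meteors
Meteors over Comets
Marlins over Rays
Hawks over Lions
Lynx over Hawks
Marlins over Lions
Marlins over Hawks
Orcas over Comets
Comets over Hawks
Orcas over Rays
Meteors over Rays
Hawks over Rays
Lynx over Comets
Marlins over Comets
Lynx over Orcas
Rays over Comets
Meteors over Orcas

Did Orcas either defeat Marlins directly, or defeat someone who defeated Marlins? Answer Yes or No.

No

Orcas did not beat Marlins directly.
Orcas beat Hawks, Comets, Rays, but each of them lost to Marlins. No two-step path.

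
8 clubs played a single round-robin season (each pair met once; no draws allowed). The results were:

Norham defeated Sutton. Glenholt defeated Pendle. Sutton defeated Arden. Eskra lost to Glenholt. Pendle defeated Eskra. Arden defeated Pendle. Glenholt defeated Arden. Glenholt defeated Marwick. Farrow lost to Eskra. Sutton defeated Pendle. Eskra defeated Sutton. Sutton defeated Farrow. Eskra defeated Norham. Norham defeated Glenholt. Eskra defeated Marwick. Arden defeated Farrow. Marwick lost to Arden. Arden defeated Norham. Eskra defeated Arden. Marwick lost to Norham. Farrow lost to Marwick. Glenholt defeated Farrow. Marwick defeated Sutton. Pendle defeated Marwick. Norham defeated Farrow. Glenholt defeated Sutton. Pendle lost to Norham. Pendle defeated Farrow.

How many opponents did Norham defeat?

Norham's results: beat Farrow, Marwick, Glenholt, Sutton, Pendle; lost to Arden, Eskra.
That is 5 wins.

5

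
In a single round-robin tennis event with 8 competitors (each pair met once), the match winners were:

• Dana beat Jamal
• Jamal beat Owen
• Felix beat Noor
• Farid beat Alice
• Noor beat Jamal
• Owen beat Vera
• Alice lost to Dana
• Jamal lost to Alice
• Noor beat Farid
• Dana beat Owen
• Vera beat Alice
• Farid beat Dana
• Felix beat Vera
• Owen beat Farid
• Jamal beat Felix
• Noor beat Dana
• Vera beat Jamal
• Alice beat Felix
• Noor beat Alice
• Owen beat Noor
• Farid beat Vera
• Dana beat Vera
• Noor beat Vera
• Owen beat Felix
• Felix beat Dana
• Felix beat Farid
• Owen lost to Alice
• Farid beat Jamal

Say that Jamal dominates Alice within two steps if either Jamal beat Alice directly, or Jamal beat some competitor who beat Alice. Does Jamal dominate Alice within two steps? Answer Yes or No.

No

Jamal did not beat Alice directly.
Jamal beat Owen, Felix, but each of them lost to Alice. No two-step path.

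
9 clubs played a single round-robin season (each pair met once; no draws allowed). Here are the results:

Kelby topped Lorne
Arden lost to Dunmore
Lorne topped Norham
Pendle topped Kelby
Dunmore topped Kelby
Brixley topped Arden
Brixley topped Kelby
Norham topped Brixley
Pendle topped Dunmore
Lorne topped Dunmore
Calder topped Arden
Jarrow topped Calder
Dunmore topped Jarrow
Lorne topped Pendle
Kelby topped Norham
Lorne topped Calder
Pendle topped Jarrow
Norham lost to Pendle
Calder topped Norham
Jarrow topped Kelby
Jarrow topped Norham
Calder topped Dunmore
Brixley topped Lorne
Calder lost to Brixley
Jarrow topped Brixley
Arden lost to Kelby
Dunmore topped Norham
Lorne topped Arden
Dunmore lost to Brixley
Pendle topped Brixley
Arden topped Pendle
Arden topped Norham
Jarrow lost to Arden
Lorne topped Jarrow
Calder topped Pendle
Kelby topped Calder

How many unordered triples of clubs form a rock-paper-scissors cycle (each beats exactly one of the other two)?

Win totals: Jarrow 4, Lorne 6, Calder 4, Kelby 4, Norham 1, Brixley 5, Arden 3, Dunmore 4, Pendle 5.
A club with w wins dominates both others in C(w,2) triples; summing gives 6 + 15 + 6 + 6 + 0 + 10 + 3 + 6 + 10 = 62 transitive triples.
Total triples C(9,3) = 84, so cyclic triples = 84 − 62 = 22.

22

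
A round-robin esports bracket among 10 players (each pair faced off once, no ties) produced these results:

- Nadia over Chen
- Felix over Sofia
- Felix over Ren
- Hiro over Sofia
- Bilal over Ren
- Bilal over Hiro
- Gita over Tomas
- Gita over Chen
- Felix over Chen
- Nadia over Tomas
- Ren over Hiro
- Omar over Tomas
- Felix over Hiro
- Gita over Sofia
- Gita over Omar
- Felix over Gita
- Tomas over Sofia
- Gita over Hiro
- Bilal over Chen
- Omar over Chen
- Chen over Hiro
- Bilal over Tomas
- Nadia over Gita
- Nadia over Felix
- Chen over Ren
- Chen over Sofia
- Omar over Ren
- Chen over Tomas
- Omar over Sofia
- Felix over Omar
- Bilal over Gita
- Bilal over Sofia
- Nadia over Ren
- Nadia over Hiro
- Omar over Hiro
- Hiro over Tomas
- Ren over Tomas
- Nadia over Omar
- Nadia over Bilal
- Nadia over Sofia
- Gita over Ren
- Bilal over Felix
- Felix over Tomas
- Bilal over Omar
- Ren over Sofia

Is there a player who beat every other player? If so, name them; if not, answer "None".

Nadia

Nadia has 9 wins out of 9 opponents — a perfect record.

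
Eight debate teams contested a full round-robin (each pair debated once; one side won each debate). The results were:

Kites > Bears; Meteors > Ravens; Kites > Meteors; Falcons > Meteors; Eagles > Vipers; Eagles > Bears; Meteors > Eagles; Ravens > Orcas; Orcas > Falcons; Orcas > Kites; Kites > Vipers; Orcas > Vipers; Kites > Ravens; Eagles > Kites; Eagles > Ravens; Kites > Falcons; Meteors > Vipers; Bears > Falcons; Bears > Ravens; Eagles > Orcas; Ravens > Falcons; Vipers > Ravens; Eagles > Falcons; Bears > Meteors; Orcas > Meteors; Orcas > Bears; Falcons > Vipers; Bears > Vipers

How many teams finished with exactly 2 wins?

Win totals: Kites 5, Meteors 3, Ravens 2, Bears 4, Vipers 1, Orcas 5, Falcons 2, Eagles 6.
Exactly 2: Ravens, Falcons — 2 teams.

2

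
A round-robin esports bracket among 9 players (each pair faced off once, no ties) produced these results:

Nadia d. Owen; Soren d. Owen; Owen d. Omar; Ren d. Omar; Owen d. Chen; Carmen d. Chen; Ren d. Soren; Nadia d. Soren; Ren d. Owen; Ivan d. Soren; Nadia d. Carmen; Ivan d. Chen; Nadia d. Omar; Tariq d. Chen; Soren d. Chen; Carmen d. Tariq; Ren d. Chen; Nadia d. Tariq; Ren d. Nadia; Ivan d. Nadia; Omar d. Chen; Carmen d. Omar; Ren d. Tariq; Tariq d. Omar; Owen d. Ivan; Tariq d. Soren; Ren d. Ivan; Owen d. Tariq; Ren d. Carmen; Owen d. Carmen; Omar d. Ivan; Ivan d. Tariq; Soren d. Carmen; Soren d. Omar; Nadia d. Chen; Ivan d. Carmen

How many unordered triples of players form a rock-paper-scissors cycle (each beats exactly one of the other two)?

Win totals: Soren 4, Chen 0, Owen 5, Carmen 3, Nadia 6, Tariq 3, Omar 2, Ren 8, Ivan 5.
A player with w wins dominates both others in C(w,2) triples; summing gives 6 + 0 + 10 + 3 + 15 + 3 + 1 + 28 + 10 = 76 transitive triples.
Total triples C(9,3) = 84, so cyclic triples = 84 − 76 = 8.

8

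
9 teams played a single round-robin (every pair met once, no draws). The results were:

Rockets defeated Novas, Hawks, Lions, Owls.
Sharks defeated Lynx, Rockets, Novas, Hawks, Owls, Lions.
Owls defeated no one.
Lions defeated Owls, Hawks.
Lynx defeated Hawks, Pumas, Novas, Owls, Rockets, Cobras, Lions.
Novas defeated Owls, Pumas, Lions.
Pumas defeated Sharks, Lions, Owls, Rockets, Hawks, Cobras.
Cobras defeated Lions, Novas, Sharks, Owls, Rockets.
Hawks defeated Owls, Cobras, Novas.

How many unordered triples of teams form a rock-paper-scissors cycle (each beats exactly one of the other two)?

Win totals: Cobras 5, Sharks 6, Rockets 4, Novas 3, Hawks 3, Lions 2, Pumas 6, Lynx 7, Owls 0.
A team with w wins dominates both others in C(w,2) triples; summing gives 10 + 15 + 6 + 3 + 3 + 1 + 15 + 21 + 0 = 74 transitive triples.
Total triples C(9,3) = 84, so cyclic triples = 84 − 74 = 10.

10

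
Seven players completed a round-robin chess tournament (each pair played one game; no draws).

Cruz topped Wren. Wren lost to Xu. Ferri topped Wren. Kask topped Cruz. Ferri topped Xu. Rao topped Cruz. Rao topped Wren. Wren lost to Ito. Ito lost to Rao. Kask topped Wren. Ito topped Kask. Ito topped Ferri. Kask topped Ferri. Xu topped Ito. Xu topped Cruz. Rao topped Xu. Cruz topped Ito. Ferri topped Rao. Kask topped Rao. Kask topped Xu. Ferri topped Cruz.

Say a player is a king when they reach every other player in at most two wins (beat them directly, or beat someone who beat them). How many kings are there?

Wren cannot reach Cruz, Ferri, Xu, Kask, Ito, Rao in two steps.
Cruz cannot reach Xu, Rao in two steps.
Ferri cannot reach Kask in two steps.
Xu cannot reach Rao in two steps.
Kask reaches everyone (king).
Ito reaches everyone (king).
Rao reaches everyone (king).
Kings: Kask, Ito, Rao — 3.

3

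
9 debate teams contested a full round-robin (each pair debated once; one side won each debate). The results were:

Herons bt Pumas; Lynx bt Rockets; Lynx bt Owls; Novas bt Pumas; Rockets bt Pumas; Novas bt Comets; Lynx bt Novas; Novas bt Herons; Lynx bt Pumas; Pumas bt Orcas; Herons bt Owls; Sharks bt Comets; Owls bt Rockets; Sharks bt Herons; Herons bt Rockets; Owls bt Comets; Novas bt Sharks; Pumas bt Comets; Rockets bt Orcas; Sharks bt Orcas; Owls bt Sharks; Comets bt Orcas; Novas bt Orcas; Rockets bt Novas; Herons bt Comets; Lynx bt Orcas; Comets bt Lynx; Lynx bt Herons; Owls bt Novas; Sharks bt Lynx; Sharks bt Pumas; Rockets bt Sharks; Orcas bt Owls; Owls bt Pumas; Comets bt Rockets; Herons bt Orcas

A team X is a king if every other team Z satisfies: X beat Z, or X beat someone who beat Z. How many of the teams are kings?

Comets reaches everyone (king).
Sharks reaches everyone (king).
Orcas cannot reach Lynx, Herons in two steps.
Novas reaches everyone (king).
Pumas cannot reach Sharks, Novas, Herons in two steps.
Rockets reaches everyone (king).
Owls reaches everyone (king).
Lynx reaches everyone (king).
Herons reaches everyone (king).
Kings: Comets, Sharks, Novas, Rockets, Owls, Lynx, Herons — 7.

7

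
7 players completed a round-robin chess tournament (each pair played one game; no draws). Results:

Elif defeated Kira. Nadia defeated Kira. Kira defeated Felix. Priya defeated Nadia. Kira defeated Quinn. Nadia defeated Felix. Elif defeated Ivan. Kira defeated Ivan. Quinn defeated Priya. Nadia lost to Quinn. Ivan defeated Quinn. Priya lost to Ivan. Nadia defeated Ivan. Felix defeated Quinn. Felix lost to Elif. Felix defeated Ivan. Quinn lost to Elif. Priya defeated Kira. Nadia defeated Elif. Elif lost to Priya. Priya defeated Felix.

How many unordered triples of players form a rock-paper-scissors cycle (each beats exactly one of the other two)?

Win totals: Quinn 2, Felix 2, Ivan 2, Kira 3, Nadia 4, Elif 4, Priya 4.
A player with w wins dominates both others in C(w,2) triples; summing gives 1 + 1 + 1 + 3 + 6 + 6 + 6 = 24 transitive triples.
Total triples C(7,3) = 35, so cyclic triples = 35 − 24 = 11.

11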